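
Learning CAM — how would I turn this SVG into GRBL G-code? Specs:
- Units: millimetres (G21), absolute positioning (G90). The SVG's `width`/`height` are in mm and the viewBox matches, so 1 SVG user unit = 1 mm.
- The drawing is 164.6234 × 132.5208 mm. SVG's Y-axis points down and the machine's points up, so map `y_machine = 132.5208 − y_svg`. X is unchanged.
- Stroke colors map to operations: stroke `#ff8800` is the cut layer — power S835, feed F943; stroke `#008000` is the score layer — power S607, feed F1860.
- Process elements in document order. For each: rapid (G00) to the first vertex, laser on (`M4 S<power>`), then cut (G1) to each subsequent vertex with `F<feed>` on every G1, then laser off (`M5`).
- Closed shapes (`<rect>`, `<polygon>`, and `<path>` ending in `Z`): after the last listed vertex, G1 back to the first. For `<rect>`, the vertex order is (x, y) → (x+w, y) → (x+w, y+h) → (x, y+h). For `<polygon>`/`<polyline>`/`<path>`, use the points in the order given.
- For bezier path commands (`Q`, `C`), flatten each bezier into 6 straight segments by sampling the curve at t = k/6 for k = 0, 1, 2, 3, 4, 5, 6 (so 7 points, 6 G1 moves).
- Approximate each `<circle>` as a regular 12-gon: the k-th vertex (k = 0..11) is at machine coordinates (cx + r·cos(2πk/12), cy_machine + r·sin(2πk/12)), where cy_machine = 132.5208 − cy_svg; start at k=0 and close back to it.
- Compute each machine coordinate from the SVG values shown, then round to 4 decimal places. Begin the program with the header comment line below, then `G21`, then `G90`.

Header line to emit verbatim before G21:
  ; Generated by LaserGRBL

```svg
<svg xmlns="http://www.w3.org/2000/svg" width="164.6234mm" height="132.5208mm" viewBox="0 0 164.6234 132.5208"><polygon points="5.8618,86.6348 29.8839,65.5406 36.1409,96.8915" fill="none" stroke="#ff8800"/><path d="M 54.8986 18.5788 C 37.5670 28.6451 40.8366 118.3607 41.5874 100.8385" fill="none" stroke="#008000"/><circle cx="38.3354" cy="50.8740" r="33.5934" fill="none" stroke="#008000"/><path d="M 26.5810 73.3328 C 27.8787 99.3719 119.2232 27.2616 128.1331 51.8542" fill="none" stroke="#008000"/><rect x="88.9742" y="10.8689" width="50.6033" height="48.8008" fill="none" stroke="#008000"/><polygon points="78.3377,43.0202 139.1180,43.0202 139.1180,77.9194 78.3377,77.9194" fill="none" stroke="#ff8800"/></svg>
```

1 u = 1 mm; y_m = 132.5208 − y.

[1] `<polygon>` regular polygon, #ff8800→cut S835 F943: (5.8618,45.8860) → (29.8839,66.9802) → (36.1409,35.6293) → (5.8618,45.8860) (closed)

[2] `<path>` cubic bezier, #008000→score S607 F1860: (54.8986,113.9420) → (47.8425,103.1366) → (43.5778,84.2477) → (41.4621,62.4665) → (40.8533,42.9843) → (41.1091,30.9925) → (41.5874,31.6823)

[3] `<circle>` circle, #008000→score S607 F1860: (71.9288,81.6468) → (67.4281,98.4435) → (55.1321,110.7395) → (38.3354,115.2402) → (21.5387,110.7395) → (9.2427,98.4435) → (4.7420,81.6468) → (9.2427,64.8501) → (21.5387,52.5541) → (38.3354,48.0534) → (55.1321,52.5541) → (67.4281,64.8501) → (71.9288,81.6468) (closed)

[4] `<path>` cubic bezier, #008000→score S607 F1860: (26.5810,59.1880) → (33.9352,53.4455) → (51.5061,58.6486) → (74.5025,69.3849) → (98.1332,80.2417) → (117.6071,85.8064) → (128.1331,80.6666)

[5] `<rect>` rectangle, #008000→score S607 F1860: (88.9742,121.6519) → (139.5775,121.6519) → (139.5775,72.8511) → (88.9742,72.8511) → (88.9742,121.6519) (closed)

[6] `<polygon>` rectangle, #ff8800→cut S835 F943: (78.3377,89.5006) → (139.1180,89.5006) → (139.1180,54.6014) → (78.3377,54.6014) → (78.3377,89.5006) (closed)

; Generated by LaserGRBL
G21
G90
G00 X5.8618 Y45.8860
M4 S835
G1 X29.8839 Y66.9802 F943
G1 X36.1409 Y35.6293 F943
G1 X5.8618 Y45.8860 F943
M5
G00 X54.8986 Y113.9420
M4 S607
G1 X47.8425 Y103.1366 F1860
G1 X43.5778 Y84.2477 F1860
G1 X41.4621 Y62.4665 F1860
G1 X40.8533 Y42.9843 F1860
G1 X41.1091 Y30.9925 F1860
G1 X41.5874 Y31.6823 F1860
M5
G00 X71.9288 Y81.6468
M4 S607
G1 X67.4281 Y98.4435 F1860
G1 X55.1321 Y110.7395 F1860
G1 X38.3354 Y115.2402 F1860
G1 X21.5387 Y110.7395 F1860
G1 X9.2427 Y98.4435 F1860
G1 X4.7420 Y81.6468 F1860
G1 X9.2427 Y64.8501 F1860
G1 X21.5387 Y52.5541 F1860
G1 X38.3354 Y48.0534 F1860
G1 X55.1321 Y52.5541 F1860
G1 X67.4281 Y64.8501 F1860
G1 X71.9288 Y81.6468 F1860
M5
G00 X26.5810 Y59.1880
M4 S607
G1 X33.9352 Y53.4455 F1860
G1 X51.5061 Y58.6486 F1860
G1 X74.5025 Y69.3849 F1860
G1 X98.1332 Y80.2417 F1860
G1 X117.6071 Y85.8064 F1860
G1 X128.1331 Y80.6666 F1860
M5
G00 X88.9742 Y121.6519
M4 S607
G1 X139.5775 Y121.6519 F1860
G1 X139.5775 Y72.8511 F1860
G1 X88.9742 Y72.8511 F1860
G1 X88.9742 Y121.6519 F1860
M5
G00 X78.3377 Y89.5006
M4 S835
G1 X139.1180 Y89.5006 F943
G1 X139.1180 Y54.6014 F943
G1 X78.3377 Y54.6014 F943
G1 X78.3377 Y89.5006 F943
M5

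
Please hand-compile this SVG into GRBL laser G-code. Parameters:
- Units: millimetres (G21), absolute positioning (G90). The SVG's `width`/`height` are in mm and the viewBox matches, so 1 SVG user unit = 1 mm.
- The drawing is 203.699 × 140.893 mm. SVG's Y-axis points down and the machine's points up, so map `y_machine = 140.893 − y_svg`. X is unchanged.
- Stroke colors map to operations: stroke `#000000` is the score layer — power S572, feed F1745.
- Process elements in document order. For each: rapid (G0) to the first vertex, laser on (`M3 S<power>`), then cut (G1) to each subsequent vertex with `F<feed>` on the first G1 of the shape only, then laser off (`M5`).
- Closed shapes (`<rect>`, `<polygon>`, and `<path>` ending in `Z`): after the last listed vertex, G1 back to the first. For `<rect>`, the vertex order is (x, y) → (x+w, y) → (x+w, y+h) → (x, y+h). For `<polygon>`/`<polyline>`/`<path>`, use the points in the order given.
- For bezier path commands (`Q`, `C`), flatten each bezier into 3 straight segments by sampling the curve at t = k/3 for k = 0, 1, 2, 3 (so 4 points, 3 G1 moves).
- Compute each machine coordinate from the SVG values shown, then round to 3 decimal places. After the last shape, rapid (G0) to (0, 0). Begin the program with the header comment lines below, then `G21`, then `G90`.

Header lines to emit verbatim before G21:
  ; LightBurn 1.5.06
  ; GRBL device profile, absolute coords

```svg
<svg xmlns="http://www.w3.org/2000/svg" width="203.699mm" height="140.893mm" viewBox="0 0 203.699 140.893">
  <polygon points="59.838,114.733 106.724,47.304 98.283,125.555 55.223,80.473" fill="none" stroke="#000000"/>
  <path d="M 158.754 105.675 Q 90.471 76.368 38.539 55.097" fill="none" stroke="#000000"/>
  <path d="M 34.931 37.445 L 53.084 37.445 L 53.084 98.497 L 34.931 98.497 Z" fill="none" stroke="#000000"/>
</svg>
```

; LightBurn 1.5.06
; GRBL device profile, absolute coords
G21
G90
G0 X59.838 Y26.160
M3 S572
G1 X106.724 Y93.589 F1745
G1 X98.283 Y15.338
G1 X55.223 Y60.420
G1 X59.838 Y26.160
M5
G0 X158.754 Y35.218
M3 S572
G1 X115.049 Y53.863 F1745
G1 X74.977 Y70.722
G1 X38.539 Y85.796
M5
G0 X34.931 Y103.448
M3 S572
G1 X53.084 Y103.448 F1745
G1 X53.084 Y42.396
G1 X34.931 Y42.396
G1 X34.931 Y103.448
M5
G0 X0.000 Y0.000

Since the viewBox matches the mm dimensions, user units are millimetres directly. The only transform is the Y-flip y_m = 140.893 − y_svg.

Shape 1 is a closed polygon drawn with `<polygon>`. Its stroke #000000 means score at S572, F1745. After flipping Y the toolpath is (59.838,26.160) → (106.724,93.589) → (98.283,15.338) → (55.223,60.420) → (59.838,26.160), returning to the start.

Shape 2 is a quadratic bezier drawn with `<path>`. Its stroke #000000 means score at S572, F1745. After flipping Y the toolpath is (158.754,35.218) → (115.049,53.863) → (74.977,70.722) → (38.539,85.796).

Shape 3 is a rectangle drawn with `<path>`. Its stroke #000000 means score at S572, F1745. After flipping Y the toolpath is (34.931,103.448) → (53.084,103.448) → (53.084,42.396) → (34.931,42.396) → (34.931,103.448), returning to the start.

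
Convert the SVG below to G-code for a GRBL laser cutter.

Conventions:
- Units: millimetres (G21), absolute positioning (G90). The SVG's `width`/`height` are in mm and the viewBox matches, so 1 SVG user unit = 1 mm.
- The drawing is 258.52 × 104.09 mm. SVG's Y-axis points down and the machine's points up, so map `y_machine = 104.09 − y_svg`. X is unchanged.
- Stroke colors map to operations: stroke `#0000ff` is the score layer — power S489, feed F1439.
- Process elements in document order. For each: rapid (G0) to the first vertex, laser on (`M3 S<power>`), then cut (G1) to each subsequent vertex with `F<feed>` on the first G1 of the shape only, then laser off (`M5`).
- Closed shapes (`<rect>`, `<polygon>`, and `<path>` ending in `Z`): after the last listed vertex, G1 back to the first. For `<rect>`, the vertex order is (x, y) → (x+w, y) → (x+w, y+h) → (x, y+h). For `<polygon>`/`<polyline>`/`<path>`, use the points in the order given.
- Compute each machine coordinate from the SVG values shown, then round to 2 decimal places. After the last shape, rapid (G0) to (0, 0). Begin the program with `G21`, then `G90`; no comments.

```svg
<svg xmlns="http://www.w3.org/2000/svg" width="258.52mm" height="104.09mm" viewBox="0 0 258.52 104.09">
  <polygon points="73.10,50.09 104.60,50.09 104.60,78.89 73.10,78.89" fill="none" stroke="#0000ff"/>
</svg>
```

viewBox `0 0 258.52 104.09` with mm width/height → 1 unit = 1 mm. Flip: y_m = 104.09 − y_svg.

**Shape 1** — `<polygon>` rectangle, stroke `#0000ff` → score (S489, F1439). Machine vertices: (73.10,54.00) → (104.60,54.00) → (104.60,25.20) → (73.10,25.20) → (73.10,54.00). Closed: final G1 returns to the first vertex.

G21
G90
G0 X73.10 Y54.00
M3 S489
G1 X104.60 Y54.00 F1439
G1 X104.60 Y25.20
G1 X73.10 Y25.20
G1 X73.10 Y54.00
M5
G0 X0.00 Y0.00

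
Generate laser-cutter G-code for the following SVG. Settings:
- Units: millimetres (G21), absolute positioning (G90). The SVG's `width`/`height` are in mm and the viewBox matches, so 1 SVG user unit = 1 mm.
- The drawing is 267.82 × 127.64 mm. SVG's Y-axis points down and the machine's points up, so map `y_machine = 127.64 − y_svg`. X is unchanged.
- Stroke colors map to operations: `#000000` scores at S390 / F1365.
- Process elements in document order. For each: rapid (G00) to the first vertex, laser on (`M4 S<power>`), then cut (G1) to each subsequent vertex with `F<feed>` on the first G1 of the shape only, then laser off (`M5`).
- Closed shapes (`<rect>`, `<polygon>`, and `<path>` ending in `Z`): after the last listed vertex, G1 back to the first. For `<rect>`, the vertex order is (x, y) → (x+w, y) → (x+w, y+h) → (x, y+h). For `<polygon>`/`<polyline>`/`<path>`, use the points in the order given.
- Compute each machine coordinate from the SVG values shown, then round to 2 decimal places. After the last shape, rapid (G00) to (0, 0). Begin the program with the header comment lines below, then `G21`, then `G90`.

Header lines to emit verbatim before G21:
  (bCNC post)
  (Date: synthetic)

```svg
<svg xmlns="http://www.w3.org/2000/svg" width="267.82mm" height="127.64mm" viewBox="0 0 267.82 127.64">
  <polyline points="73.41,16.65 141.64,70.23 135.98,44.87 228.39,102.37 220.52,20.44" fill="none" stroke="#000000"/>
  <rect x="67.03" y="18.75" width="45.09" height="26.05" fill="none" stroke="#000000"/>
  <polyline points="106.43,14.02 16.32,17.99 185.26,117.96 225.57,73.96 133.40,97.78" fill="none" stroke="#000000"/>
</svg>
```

1 u = 1 mm; y_m = 127.64 − y.

[1] `<polyline>` open polyline, #000000→score S390 F1365: (73.41,110.99) → (141.64,57.41) → (135.98,82.77) → (228.39,25.27) → (220.52,107.20)

[2] `<rect>` rectangle, #000000→score S390 F1365: (67.03,108.89) → (112.12,108.89) → (112.12,82.84) → (67.03,82.84) → (67.03,108.89) (closed)

[3] `<polyline>` open polyline, #000000→score S390 F1365: (106.43,113.62) → (16.32,109.65) → (185.26,9.68) → (225.57,53.68) → (133.40,29.86)

(bCNC post)
(Date: synthetic)
G21
G90
G00 X73.41 Y110.99
M4 S390
G1 X141.64 Y57.41 F1365
G1 X135.98 Y82.77
G1 X228.39 Y25.27
G1 X220.52 Y107.20
M5
G00 X67.03 Y108.89
M4 S390
G1 X112.12 Y108.89 F1365
G1 X112.12 Y82.84
G1 X67.03 Y82.84
G1 X67.03 Y108.89
M5
G00 X106.43 Y113.62
M4 S390
G1 X16.32 Y109.65 F1365
G1 X185.26 Y9.68
G1 X225.57 Y53.68
G1 X133.40 Y29.86
M5
G00 X0.00 Y0.00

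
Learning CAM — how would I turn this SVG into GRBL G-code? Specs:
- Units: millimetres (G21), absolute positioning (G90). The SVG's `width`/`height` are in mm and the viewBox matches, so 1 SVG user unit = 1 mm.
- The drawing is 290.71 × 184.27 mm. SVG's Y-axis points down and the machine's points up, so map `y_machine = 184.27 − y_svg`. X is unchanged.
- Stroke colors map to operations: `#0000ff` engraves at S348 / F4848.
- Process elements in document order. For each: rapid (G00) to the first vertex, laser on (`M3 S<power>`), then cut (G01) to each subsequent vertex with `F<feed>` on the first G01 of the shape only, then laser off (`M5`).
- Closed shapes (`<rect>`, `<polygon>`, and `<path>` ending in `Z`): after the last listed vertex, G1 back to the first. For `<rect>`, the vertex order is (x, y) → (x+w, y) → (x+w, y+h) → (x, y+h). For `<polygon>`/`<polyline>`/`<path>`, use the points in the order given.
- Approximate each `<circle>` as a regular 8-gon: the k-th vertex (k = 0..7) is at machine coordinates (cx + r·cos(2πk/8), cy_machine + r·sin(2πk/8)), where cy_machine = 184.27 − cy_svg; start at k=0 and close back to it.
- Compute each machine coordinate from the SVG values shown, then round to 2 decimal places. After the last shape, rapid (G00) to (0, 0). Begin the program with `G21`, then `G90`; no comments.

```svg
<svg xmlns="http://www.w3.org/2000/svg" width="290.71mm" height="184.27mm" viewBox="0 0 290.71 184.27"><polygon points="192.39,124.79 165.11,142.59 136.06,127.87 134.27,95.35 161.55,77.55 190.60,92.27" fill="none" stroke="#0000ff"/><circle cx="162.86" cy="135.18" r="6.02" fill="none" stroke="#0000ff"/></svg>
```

viewBox `0 0 290.71 184.27` with mm width/height → 1 unit = 1 mm. Flip: y_m = 184.27 − y_svg.

**Shape 1** — `<polygon>` regular polygon, stroke `#0000ff` → engrave (S348, F4848). Machine vertices: (192.39,59.48) → (165.11,41.68) → (136.06,56.40) → (134.27,88.92) → (161.55,106.72) → (190.60,92.00) → (192.39,59.48). Closed: final G1 returns to the first vertex.

**Shape 2** — `<circle>` circle, stroke `#0000ff` → engrave (S348, F4848). Machine vertices: (168.88,49.09) → (167.12,53.35) → (162.86,55.11) → (158.60,53.35) → (156.84,49.09) → (158.60,44.83) → (162.86,43.07) → (167.12,44.83) → (168.88,49.09). Closed: final G1 returns to the first vertex.

G21
G90
G00 X192.39 Y59.48
M3 S348
G01 X165.11 Y41.68 F4848
G01 X136.06 Y56.40
G01 X134.27 Y88.92
G01 X161.55 Y106.72
G01 X190.60 Y92.00
G01 X192.39 Y59.48
M5
G00 X168.88 Y49.09
M3 S348
G01 X167.12 Y53.35 F4848
G01 X162.86 Y55.11
G01 X158.60 Y53.35
G01 X156.84 Y49.09
G01 X158.60 Y44.83
G01 X162.86 Y43.07
G01 X167.12 Y44.83
G01 X168.88 Y49.09
M5
G00 X0.00 Y0.00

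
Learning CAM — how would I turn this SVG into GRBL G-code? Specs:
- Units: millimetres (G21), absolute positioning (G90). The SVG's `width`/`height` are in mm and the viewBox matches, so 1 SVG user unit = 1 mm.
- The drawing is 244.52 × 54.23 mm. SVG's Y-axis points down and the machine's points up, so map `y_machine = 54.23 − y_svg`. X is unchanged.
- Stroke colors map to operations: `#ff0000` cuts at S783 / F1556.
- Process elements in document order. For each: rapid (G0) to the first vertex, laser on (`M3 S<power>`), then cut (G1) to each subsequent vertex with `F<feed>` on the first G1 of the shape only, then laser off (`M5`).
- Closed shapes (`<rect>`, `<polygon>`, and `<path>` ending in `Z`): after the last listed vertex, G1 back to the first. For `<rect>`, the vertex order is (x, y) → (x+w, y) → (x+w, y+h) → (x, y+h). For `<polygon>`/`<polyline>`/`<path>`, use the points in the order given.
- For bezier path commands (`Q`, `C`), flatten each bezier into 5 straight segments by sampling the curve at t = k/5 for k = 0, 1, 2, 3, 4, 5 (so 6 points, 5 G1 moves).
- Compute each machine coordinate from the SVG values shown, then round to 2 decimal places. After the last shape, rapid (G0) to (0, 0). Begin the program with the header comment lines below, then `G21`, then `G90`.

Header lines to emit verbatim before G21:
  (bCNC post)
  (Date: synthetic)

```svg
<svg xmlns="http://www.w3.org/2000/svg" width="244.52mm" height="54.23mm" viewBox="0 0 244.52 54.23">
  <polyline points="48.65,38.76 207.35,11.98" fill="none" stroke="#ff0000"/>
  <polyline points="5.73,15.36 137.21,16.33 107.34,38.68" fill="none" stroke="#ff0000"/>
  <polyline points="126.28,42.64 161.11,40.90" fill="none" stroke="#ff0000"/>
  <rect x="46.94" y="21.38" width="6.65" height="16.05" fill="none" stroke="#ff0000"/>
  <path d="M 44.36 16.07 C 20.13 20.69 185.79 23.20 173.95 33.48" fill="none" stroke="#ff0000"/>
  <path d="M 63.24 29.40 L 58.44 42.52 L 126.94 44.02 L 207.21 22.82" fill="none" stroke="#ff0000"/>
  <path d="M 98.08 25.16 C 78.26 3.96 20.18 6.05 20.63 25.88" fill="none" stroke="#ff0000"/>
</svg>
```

(bCNC post)
(Date: synthetic)
G21
G90
G0 X48.65 Y15.47
M3 S783
G1 X207.35 Y42.25 F1556
M5
G0 X5.73 Y38.87
M3 S783
G1 X137.21 Y37.90 F1556
G1 X107.34 Y15.55
M5
G0 X126.28 Y11.59
M3 S783
G1 X161.11 Y13.33 F1556
M5
G0 X46.94 Y32.85
M3 S783
G1 X53.59 Y32.85 F1556
G1 X53.59 Y16.80
G1 X46.94 Y16.80
G1 X46.94 Y32.85
M5
G0 X44.36 Y38.16
M3 S783
G1 X49.67 Y35.56 F1556
G1 X82.92 Y33.00
G1 X126.47 Y29.99
G1 X162.69 Y26.06
G1 X173.95 Y20.75
M5
G0 X63.24 Y24.83
M3 S783
G1 X58.44 Y11.71 F1556
G1 X126.94 Y10.21
G1 X207.21 Y31.41
M5
G0 X98.08 Y29.07
M3 S783
G1 X82.37 Y39.04 F1556
G1 X62.13 Y43.69
G1 X41.99 Y43.28
G1 X26.61 Y38.07
G1 X20.63 Y28.35
M5
G0 X0.00 Y0.00

Since the viewBox matches the mm dimensions, user units are millimetres directly. The only transform is the Y-flip y_m = 54.23 − y_svg.

Shape 1 is a line segment drawn with `<polyline>`. Its stroke #ff0000 means cut at S783, F1556. After flipping Y the toolpath is (48.65,15.47) → (207.35,42.25).

Shape 2 is a open polyline drawn with `<polyline>`. Its stroke #ff0000 means cut at S783, F1556. After flipping Y the toolpath is (5.73,38.87) → (137.21,37.90) → (107.34,15.55).

Shape 3 is a line segment drawn with `<polyline>`. Its stroke #ff0000 means cut at S783, F1556. After flipping Y the toolpath is (126.28,11.59) → (161.11,13.33).

Shape 4 is a rectangle drawn with `<rect>`. Its stroke #ff0000 means cut at S783, F1556. After flipping Y the toolpath is (46.94,32.85) → (53.59,32.85) → (53.59,16.80) → (46.94,16.80) → (46.94,32.85), returning to the start.

Shape 5 is a cubic bezier drawn with `<path>`. Its stroke #ff0000 means cut at S783, F1556. After flipping Y the toolpath is (44.36,38.16) → (49.67,35.56) → (82.92,33.00) → (126.47,29.99) → (162.69,26.06) → (173.95,20.75).

Shape 6 is a open polyline drawn with `<path>`. Its stroke #ff0000 means cut at S783, F1556. After flipping Y the toolpath is (63.24,24.83) → (58.44,11.71) → (126.94,10.21) → (207.21,31.41).

Shape 7 is a cubic bezier drawn with `<path>`. Its stroke #ff0000 means cut at S783, F1556. After flipping Y the toolpath is (98.08,29.07) → (82.37,39.04) → (62.13,43.69) → (41.99,43.28) → (26.61,38.07) → (20.63,28.35).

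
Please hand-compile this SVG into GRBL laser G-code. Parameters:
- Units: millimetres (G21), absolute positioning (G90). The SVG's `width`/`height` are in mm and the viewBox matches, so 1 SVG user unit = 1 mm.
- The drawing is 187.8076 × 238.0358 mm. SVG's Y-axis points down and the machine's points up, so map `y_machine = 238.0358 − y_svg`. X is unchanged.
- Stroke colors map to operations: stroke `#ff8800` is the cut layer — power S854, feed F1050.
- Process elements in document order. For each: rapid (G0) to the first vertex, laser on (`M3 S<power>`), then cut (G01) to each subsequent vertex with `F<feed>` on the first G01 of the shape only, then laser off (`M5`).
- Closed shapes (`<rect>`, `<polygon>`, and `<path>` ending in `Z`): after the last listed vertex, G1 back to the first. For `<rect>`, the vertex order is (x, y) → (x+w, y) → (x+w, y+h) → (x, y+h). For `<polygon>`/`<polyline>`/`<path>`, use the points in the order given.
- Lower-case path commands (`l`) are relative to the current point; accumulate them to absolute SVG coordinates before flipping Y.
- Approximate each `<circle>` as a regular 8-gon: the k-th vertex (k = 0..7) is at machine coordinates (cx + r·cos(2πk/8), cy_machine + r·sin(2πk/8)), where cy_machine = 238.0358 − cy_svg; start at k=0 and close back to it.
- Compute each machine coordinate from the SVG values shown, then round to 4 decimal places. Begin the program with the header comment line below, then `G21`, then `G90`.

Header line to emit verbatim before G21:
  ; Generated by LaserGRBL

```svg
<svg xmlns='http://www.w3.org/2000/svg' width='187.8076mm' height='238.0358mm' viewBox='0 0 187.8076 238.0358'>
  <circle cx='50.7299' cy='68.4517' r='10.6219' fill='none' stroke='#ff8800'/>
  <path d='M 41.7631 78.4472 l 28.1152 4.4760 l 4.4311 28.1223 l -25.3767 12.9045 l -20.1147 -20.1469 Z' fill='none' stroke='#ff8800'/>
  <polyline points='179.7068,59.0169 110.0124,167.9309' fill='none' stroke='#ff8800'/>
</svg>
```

Since the viewBox matches the mm dimensions, user units are millimetres directly. The only transform is the Y-flip y_m = 238.0358 − y_svg.

Shape 1 is a circle drawn with `<circle>`. Its stroke #ff8800 means cut at S854, F1050. After flipping Y the toolpath is (61.3518,169.5841) → (58.2407,177.0949) → (50.7299,180.2060) → (43.2191,177.0949) → (40.1080,169.5841) → (43.2191,162.0733) → (50.7299,158.9622) → (58.2407,162.0733) → (61.3518,169.5841), returning to the start.

Shape 2 is a regular polygon drawn with `<path>`. Its stroke #ff8800 means cut at S854, F1050. After flipping Y the toolpath is (41.7631,159.5886) → (69.8783,155.1126) → (74.3094,126.9903) → (48.9327,114.0858) → (28.8180,134.2327) → (41.7631,159.5886), returning to the start.

Shape 3 is a line segment drawn with `<polyline>`. Its stroke #ff8800 means cut at S854, F1050. After flipping Y the toolpath is (179.7068,179.0189) → (110.0124,70.1049).

; Generated by LaserGRBL
G21
G90
G0 X61.3518 Y169.5841
M3 S854
G01 X58.2407 Y177.0949 F1050
G01 X50.7299 Y180.2060
G01 X43.2191 Y177.0949
G01 X40.1080 Y169.5841
G01 X43.2191 Y162.0733
G01 X50.7299 Y158.9622
G01 X58.2407 Y162.0733
G01 X61.3518 Y169.5841
M5
G0 X41.7631 Y159.5886
M3 S854
G01 X69.8783 Y155.1126 F1050
G01 X74.3094 Y126.9903
G01 X48.9327 Y114.0858
G01 X28.8180 Y134.2327
G01 X41.7631 Y159.5886
M5
G0 X179.7068 Y179.0189
M3 S854
G01 X110.0124 Y70.1049 F1050
M5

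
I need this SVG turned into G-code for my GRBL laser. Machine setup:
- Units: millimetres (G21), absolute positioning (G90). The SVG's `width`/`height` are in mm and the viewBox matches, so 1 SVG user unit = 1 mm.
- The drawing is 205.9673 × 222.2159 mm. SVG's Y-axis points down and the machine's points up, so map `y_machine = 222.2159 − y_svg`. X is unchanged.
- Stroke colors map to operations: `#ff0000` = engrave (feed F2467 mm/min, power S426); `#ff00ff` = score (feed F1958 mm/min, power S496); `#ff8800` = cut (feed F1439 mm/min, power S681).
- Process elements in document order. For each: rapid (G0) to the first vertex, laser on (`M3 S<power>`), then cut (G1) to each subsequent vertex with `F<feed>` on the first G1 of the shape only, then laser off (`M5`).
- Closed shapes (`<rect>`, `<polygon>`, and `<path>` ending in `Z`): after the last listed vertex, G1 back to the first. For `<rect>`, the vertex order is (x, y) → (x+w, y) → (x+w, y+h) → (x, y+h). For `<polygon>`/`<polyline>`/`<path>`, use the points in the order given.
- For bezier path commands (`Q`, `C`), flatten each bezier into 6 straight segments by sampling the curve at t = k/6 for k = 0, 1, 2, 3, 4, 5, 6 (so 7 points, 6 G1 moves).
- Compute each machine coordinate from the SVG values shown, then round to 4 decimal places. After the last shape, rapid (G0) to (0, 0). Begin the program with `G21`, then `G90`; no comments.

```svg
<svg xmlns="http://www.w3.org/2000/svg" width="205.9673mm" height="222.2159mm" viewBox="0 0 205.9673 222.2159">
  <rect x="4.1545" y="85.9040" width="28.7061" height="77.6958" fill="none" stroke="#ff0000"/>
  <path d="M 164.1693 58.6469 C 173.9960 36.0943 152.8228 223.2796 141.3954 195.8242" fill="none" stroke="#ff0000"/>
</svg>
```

G21
G90
G0 X4.1545 Y136.3119
M3 S426
G1 X32.8606 Y136.3119 F2467
G1 X32.8606 Y58.6161
G1 X4.1545 Y58.6161
G1 X4.1545 Y136.3119
M5
G0 X164.1693 Y163.5690
M3 S426
G1 X166.6880 Y159.3319 F2467
G1 X165.1718 Y131.9267
G1 X160.7526 Y93.1418
G1 X154.5623 Y54.7655
G1 X147.7326 Y28.5860
G1 X141.3954 Y26.3917
M5
G0 X0.0000 Y0.0000

1 u = 1 mm; y_m = 222.2159 − y.

[1] `<rect>` rectangle, #ff0000→engrave S426 F2467: (4.1545,136.3119) → (32.8606,136.3119) → (32.8606,58.6161) → (4.1545,58.6161) → (4.1545,136.3119) (closed)

[2] `<path>` cubic bezier, #ff0000→engrave S426 F2467: (164.1693,163.5690) → (166.6880,159.3319) → (165.1718,131.9267) → (160.7526,93.1418) → (154.5623,54.7655) → (147.7326,28.5860) → (141.3954,26.3917)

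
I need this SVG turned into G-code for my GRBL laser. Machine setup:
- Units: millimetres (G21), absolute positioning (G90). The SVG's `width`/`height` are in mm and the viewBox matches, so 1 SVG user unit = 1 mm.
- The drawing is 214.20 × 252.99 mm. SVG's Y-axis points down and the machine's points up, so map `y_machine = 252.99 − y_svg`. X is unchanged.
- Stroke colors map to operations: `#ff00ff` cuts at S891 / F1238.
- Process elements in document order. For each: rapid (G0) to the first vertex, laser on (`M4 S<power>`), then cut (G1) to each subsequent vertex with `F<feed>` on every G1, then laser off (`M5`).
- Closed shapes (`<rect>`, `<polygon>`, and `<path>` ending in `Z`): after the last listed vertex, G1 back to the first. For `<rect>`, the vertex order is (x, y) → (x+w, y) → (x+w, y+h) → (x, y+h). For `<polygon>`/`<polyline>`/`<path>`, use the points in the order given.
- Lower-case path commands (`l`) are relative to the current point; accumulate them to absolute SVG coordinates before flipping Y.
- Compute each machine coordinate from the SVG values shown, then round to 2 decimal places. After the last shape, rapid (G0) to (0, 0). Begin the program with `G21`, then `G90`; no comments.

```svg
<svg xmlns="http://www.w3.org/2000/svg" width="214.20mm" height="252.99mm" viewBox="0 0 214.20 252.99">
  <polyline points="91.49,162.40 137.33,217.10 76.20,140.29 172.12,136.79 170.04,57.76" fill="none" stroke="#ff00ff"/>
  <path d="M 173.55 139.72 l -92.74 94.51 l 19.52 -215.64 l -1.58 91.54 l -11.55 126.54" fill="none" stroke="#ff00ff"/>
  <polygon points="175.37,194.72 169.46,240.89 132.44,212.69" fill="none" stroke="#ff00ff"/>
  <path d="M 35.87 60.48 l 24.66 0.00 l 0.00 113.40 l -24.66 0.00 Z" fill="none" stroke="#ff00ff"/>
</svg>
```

G21
G90
G0 X91.49 Y90.59
M4 S891
G1 X137.33 Y35.89 F1238
G1 X76.20 Y112.70 F1238
G1 X172.12 Y116.20 F1238
G1 X170.04 Y195.23 F1238
M5
G0 X173.55 Y113.27
M4 S891
G1 X80.81 Y18.76 F1238
G1 X100.33 Y234.40 F1238
G1 X98.75 Y142.86 F1238
G1 X87.20 Y16.32 F1238
M5
G0 X175.37 Y58.27
M4 S891
G1 X169.46 Y12.10 F1238
G1 X132.44 Y40.30 F1238
G1 X175.37 Y58.27 F1238
M5
G0 X35.87 Y192.51
M4 S891
G1 X60.53 Y192.51 F1238
G1 X60.53 Y79.11 F1238
G1 X35.87 Y79.11 F1238
G1 X35.87 Y192.51 F1238
M5
G0 X0.00 Y0.00

Since the viewBox matches the mm dimensions, user units are millimetres directly. The only transform is the Y-flip y_m = 252.99 − y_svg.

Shape 1 is a open polyline drawn with `<polyline>`. Its stroke #ff00ff means cut at S891, F1238. After flipping Y the toolpath is (91.49,90.59) → (137.33,35.89) → (76.20,112.70) → (172.12,116.20) → (170.04,195.23).

Shape 2 is a open polyline drawn with `<path>`. Its stroke #ff00ff means cut at S891, F1238. After flipping Y the toolpath is (173.55,113.27) → (80.81,18.76) → (100.33,234.40) → (98.75,142.86) → (87.20,16.32).

Shape 3 is a regular polygon drawn with `<polygon>`. Its stroke #ff00ff means cut at S891, F1238. After flipping Y the toolpath is (175.37,58.27) → (169.46,12.10) → (132.44,40.30) → (175.37,58.27), returning to the start.

Shape 4 is a rectangle drawn with `<path>`. Its stroke #ff00ff means cut at S891, F1238. After flipping Y the toolpath is (35.87,192.51) → (60.53,192.51) → (60.53,79.11) → (35.87,79.11) → (35.87,192.51), returning to the start.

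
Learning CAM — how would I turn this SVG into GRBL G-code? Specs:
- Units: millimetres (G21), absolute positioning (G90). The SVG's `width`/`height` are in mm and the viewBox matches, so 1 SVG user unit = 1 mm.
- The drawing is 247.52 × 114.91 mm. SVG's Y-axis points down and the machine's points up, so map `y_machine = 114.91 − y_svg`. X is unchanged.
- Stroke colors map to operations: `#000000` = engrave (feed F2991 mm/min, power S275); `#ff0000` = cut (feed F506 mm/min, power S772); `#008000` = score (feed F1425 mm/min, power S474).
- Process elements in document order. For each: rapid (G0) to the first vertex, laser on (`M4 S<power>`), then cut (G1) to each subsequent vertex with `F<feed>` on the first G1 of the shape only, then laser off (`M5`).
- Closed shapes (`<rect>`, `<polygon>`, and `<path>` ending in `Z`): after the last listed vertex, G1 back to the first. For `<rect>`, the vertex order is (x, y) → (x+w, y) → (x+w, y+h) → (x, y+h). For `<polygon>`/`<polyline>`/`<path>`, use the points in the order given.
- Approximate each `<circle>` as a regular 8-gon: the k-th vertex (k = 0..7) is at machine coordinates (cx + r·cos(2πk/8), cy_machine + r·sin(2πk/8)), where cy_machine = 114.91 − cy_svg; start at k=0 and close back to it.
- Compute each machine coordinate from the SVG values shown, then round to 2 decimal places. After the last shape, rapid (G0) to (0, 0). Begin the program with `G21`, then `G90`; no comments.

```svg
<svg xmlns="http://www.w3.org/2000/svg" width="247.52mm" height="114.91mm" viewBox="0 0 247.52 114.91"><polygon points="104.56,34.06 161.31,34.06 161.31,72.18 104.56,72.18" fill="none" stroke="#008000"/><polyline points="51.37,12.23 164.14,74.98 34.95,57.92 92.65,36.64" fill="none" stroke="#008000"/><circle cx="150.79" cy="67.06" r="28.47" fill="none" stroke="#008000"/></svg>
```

viewBox `0 0 247.52 114.91` with mm width/height → 1 unit = 1 mm. Flip: y_m = 114.91 − y_svg.

**Shape 1** — `<polygon>` rectangle, stroke `#008000` → score (S474, F1425). Machine vertices: (104.56,80.85) → (161.31,80.85) → (161.31,42.73) → (104.56,42.73) → (104.56,80.85). Closed: final G1 returns to the first vertex.

**Shape 2** — `<polyline>` open polyline, stroke `#008000` → score (S474, F1425). Machine vertices: (51.37,102.68) → (164.14,39.93) → (34.95,56.99) → (92.65,78.27). Open path.

**Shape 3** — `<circle>` circle, stroke `#008000` → score (S474, F1425). Machine vertices: (179.26,47.85) → (170.92,67.98) → (150.79,76.32) → (130.66,67.98) → (122.32,47.85) → (130.66,27.72) → (150.79,19.38) → (170.92,27.72) → (179.26,47.85). Closed: final G1 returns to the first vertex.

G21
G90
G0 X104.56 Y80.85
M4 S474
G1 X161.31 Y80.85 F1425
G1 X161.31 Y42.73
G1 X104.56 Y42.73
G1 X104.56 Y80.85
M5
G0 X51.37 Y102.68
M4 S474
G1 X164.14 Y39.93 F1425
G1 X34.95 Y56.99
G1 X92.65 Y78.27
M5
G0 X179.26 Y47.85
M4 S474
G1 X170.92 Y67.98 F1425
G1 X150.79 Y76.32
G1 X130.66 Y67.98
G1 X122.32 Y47.85
G1 X130.66 Y27.72
G1 X150.79 Y19.38
G1 X170.92 Y27.72
G1 X179.26 Y47.85
M5
G0 X0.00 Y0.00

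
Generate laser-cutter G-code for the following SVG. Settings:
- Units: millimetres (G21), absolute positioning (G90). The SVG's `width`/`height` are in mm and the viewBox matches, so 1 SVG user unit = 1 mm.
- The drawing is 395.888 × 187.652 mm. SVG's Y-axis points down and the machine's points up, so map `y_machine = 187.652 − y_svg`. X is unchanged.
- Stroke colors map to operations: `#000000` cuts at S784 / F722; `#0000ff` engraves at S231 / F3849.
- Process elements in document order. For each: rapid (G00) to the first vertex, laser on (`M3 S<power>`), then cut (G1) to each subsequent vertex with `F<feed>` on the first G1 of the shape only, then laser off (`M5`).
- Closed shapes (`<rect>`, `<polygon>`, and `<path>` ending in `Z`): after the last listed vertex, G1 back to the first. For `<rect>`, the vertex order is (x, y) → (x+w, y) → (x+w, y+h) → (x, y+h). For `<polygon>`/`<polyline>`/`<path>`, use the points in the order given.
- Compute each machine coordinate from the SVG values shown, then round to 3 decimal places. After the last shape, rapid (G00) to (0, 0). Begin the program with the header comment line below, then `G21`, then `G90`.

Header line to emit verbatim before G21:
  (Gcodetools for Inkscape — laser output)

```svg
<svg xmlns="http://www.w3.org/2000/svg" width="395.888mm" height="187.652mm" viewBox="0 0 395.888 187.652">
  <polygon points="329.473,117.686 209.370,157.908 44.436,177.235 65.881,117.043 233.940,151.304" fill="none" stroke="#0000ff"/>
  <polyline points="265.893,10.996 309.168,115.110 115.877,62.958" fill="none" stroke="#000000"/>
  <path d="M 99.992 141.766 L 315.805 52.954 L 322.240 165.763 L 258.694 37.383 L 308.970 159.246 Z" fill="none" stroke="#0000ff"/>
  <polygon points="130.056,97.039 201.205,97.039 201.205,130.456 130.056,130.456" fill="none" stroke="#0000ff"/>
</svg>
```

(Gcodetools for Inkscape — laser output)
G21
G90
G00 X329.473 Y69.966
M3 S231
G1 X209.370 Y29.744 F3849
G1 X44.436 Y10.417
G1 X65.881 Y70.609
G1 X233.940 Y36.348
G1 X329.473 Y69.966
M5
G00 X265.893 Y176.656
M3 S784
G1 X309.168 Y72.542 F722
G1 X115.877 Y124.694
M5
G00 X99.992 Y45.886
M3 S231
G1 X315.805 Y134.698 F3849
G1 X322.240 Y21.889
G1 X258.694 Y150.269
G1 X308.970 Y28.406
G1 X99.992 Y45.886
M5
G00 X130.056 Y90.613
M3 S231
G1 X201.205 Y90.613 F3849
G1 X201.205 Y57.196
G1 X130.056 Y57.196
G1 X130.056 Y90.613
M5
G00 X0.000 Y0.000

1 u = 1 mm; y_m = 187.652 − y.

[1] `<polygon>` closed polygon, #0000ff→engrave S231 F3849: (329.473,69.966) → (209.370,29.744) → (44.436,10.417) → (65.881,70.609) → (233.940,36.348) → (329.473,69.966) (closed)

[2] `<polyline>` open polyline, #000000→cut S784 F722: (265.893,176.656) → (309.168,72.542) → (115.877,124.694)

[3] `<path>` closed polygon, #0000ff→engrave S231 F3849: (99.992,45.886) → (315.805,134.698) → (322.240,21.889) → (258.694,150.269) → (308.970,28.406) → (99.992,45.886) (closed)

[4] `<polygon>` rectangle, #0000ff→engrave S231 F3849: (130.056,90.613) → (201.205,90.613) → (201.205,57.196) → (130.056,57.196) → (130.056,90.613) (closed)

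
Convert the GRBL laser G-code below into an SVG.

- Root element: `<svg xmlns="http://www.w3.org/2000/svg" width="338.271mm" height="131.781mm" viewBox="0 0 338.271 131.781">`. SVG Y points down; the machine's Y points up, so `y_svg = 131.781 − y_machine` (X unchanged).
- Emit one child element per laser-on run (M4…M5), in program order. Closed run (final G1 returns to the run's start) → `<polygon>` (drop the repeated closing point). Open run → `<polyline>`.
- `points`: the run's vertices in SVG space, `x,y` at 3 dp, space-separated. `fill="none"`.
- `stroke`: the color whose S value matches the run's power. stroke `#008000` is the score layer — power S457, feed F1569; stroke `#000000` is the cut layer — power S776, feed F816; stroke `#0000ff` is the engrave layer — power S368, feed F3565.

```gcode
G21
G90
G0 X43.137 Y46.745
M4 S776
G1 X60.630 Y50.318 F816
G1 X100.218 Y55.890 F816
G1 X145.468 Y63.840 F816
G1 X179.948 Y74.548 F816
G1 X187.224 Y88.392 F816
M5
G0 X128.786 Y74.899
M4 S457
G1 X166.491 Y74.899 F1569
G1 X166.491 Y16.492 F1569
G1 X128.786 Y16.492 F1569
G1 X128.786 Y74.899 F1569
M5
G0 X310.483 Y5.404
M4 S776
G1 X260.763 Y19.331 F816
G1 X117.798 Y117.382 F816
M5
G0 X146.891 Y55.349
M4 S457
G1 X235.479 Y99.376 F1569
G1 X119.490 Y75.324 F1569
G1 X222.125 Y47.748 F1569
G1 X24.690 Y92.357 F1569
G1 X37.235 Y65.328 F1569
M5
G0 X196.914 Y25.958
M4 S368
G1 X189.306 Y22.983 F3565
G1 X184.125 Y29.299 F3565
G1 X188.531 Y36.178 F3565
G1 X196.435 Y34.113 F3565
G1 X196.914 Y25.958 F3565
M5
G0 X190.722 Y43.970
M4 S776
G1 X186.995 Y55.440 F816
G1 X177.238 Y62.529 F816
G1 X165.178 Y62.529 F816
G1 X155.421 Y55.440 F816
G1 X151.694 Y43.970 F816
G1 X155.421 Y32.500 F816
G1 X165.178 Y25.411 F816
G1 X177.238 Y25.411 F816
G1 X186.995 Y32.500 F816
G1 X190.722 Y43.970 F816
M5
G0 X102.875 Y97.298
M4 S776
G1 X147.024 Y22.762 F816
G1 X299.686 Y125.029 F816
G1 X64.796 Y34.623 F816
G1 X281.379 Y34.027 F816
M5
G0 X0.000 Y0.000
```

Each laser-on run becomes one SVG element. Flip Y back into SVG space with y_svg = 131.781 − y_machine.

Run 1: the run's S776 means `#000000` (cut). The run is open, so emit a `<polyline>` with points (Y-flipped): 43.137,85.036 60.630,81.463 100.218,75.891 145.468,67.941 179.948,57.233 187.224,43.389.

Run 2: the run's S457 means `#008000` (score). The run returns to its start, so emit a `<polygon>` with points (Y-flipped): 128.786,56.882 166.491,56.882 166.491,115.289 128.786,115.289.

Run 3: the run's S776 means `#000000` (cut). The run is open, so emit a `<polyline>` with points (Y-flipped): 310.483,126.377 260.763,112.450 117.798,14.399.

Run 4: S457 ⇒ score layer `#008000`. The run is open, so emit a `<polyline>` with points (Y-flipped): 146.891,76.432 235.479,32.405 119.490,56.457 222.125,84.033 24.690,39.424 37.235,66.453.

Run 5: power S368 maps to stroke `#0000ff` (engrave). The run returns to its start, so emit a `<polygon>` with points (Y-flipped): 196.914,105.823 189.306,108.798 184.125,102.482 188.531,95.603 196.435,97.668.

Run 6: the run's S776 means `#000000` (cut). The run returns to its start, so emit a `<polygon>` with points (Y-flipped): 190.722,87.811 186.995,76.341 177.238,69.252 165.178,69.252 155.421,76.341 151.694,87.811 155.421,99.281 165.178,106.370 177.238,106.370 186.995,99.281.

Run 7: S776 ⇒ cut layer `#000000`. The run is open, so emit a `<polyline>` with points (Y-flipped): 102.875,34.483 147.024,109.019 299.686,6.752 64.796,97.158 281.379,97.754.

<svg xmlns="http://www.w3.org/2000/svg" width="338.271mm" height="131.781mm" viewBox="0 0 338.271 131.781">
  <polyline points="43.137,85.036 60.630,81.463 100.218,75.891 145.468,67.941 179.948,57.233 187.224,43.389" fill="none" stroke="#000000"/>
  <polygon points="128.786,56.882 166.491,56.882 166.491,115.289 128.786,115.289" fill="none" stroke="#008000"/>
  <polyline points="310.483,126.377 260.763,112.450 117.798,14.399" fill="none" stroke="#000000"/>
  <polyline points="146.891,76.432 235.479,32.405 119.490,56.457 222.125,84.033 24.690,39.424 37.235,66.453" fill="none" stroke="#008000"/>
  <polygon points="196.914,105.823 189.306,108.798 184.125,102.482 188.531,95.603 196.435,97.668" fill="none" stroke="#0000ff"/>
  <polygon points="190.722,87.811 186.995,76.341 177.238,69.252 165.178,69.252 155.421,76.341 151.694,87.811 155.421,99.281 165.178,106.370 177.238,106.370 186.995,99.281" fill="none" stroke="#000000"/>
  <polyline points="102.875,34.483 147.024,109.019 299.686,6.752 64.796,97.158 281.379,97.754" fill="none" stroke="#000000"/>
</svg>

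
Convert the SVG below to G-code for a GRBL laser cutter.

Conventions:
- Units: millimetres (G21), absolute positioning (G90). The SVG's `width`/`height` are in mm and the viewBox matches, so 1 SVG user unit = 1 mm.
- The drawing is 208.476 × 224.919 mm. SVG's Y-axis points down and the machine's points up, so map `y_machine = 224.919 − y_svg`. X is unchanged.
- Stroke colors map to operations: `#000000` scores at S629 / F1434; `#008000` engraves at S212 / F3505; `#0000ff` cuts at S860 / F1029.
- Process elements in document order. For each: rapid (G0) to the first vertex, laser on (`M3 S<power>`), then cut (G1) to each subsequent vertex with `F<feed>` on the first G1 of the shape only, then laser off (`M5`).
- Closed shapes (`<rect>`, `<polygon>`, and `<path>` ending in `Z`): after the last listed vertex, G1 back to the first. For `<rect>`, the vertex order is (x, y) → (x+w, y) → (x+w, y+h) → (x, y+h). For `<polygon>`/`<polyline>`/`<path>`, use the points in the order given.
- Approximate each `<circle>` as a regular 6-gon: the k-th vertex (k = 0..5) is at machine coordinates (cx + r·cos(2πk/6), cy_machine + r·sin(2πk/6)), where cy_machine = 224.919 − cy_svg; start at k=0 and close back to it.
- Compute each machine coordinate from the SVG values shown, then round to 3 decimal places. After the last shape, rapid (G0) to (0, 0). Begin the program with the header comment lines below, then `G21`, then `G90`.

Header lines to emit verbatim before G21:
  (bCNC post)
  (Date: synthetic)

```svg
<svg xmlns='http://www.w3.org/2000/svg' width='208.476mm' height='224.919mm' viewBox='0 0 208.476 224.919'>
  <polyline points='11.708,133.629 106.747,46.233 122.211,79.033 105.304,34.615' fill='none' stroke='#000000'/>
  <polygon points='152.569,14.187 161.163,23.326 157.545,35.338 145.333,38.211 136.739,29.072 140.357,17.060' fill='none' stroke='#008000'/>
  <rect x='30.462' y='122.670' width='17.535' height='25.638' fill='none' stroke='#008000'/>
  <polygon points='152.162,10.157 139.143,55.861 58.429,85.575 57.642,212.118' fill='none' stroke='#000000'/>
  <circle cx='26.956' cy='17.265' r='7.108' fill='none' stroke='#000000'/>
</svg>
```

1 u = 1 mm; y_m = 224.919 − y.

[1] `<polyline>` open polyline, #000000→score S629 F1434: (11.708,91.290) → (106.747,178.686) → (122.211,145.886) → (105.304,190.304)

[2] `<polygon>` regular polygon, #008000→engrave S212 F3505: (152.569,210.732) → (161.163,201.593) → (157.545,189.581) → (145.333,186.708) → (136.739,195.847) → (140.357,207.859) → (152.569,210.732) (closed)

[3] `<rect>` rectangle, #008000→engrave S212 F3505: (30.462,102.249) → (47.997,102.249) → (47.997,76.611) → (30.462,76.611) → (30.462,102.249) (closed)

[4] `<polygon>` closed polygon, #000000→score S629 F1434: (152.162,214.762) → (139.143,169.058) → (58.429,139.344) → (57.642,12.801) → (152.162,214.762) (closed)

[5] `<circle>` circle, #000000→score S629 F1434: (34.064,207.654) → (30.510,213.810) → (23.402,213.810) → (19.848,207.654) → (23.402,201.498) → (30.510,201.498) → (34.064,207.654) (closed)

(bCNC post)
(Date: synthetic)
G21
G90
G0 X11.708 Y91.290
M3 S629
G1 X106.747 Y178.686 F1434
G1 X122.211 Y145.886
G1 X105.304 Y190.304
M5
G0 X152.569 Y210.732
M3 S212
G1 X161.163 Y201.593 F3505
G1 X157.545 Y189.581
G1 X145.333 Y186.708
G1 X136.739 Y195.847
G1 X140.357 Y207.859
G1 X152.569 Y210.732
M5
G0 X30.462 Y102.249
M3 S212
G1 X47.997 Y102.249 F3505
G1 X47.997 Y76.611
G1 X30.462 Y76.611
G1 X30.462 Y102.249
M5
G0 X152.162 Y214.762
M3 S629
G1 X139.143 Y169.058 F1434
G1 X58.429 Y139.344
G1 X57.642 Y12.801
G1 X152.162 Y214.762
M5
G0 X34.064 Y207.654
M3 S629
G1 X30.510 Y213.810 F1434
G1 X23.402 Y213.810
G1 X19.848 Y207.654
G1 X23.402 Y201.498
G1 X30.510 Y201.498
G1 X34.064 Y207.654
M5
G0 X0.000 Y0.000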